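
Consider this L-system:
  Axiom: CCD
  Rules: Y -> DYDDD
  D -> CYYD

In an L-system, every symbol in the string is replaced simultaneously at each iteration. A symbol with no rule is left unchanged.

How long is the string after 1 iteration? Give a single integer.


Answer: 6

Derivation:
Step 0: length = 3
Step 1: length = 6


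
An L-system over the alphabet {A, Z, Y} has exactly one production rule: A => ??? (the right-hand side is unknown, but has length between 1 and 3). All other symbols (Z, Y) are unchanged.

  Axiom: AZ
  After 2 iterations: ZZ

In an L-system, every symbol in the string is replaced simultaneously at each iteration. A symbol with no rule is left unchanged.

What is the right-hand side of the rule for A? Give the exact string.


Trying A => Z:
  Step 0: AZ
  Step 1: ZZ
  Step 2: ZZ
Matches the given result.

Answer: Z


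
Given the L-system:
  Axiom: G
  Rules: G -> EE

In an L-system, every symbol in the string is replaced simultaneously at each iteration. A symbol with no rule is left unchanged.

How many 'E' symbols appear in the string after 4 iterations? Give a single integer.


Step 0: G  (0 'E')
Step 1: EE  (2 'E')
Step 2: EE  (2 'E')
Step 3: EE  (2 'E')
Step 4: EE  (2 'E')

Answer: 2


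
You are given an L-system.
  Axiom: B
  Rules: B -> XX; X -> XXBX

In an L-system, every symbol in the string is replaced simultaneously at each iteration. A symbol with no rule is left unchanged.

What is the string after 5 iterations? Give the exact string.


Answer: XXBXXXBXXXXXBXXXBXXXBXXXXXBXXXBXXXBXXXBXXXBXXXXXBXXXBXXXBXXXXXBXXXBXXXBXXXXXBXXXBXXXBXXXBXXXBXXXXXBXXXBXXXBXXXXXBXXXBXXXBXXXXXBXXXBXXXBXXXXXBXXXBXXXBXXXXXBXXXBXXXBXXXBXXXBXXXXXBXXXBXXXBXXXXXBXXXBXXXBXXXXXBXXXBXXXBXXXBXXXBXXXXXBXXXBXXXBXXXXXBXXXBXXXBXXXXXBXXXBXXXBXXXBXXXBXXXXXBXXXBXXXBXXXXXBXXXBXXXBXXXXXBXXXBXXXBXXXXXBXXXBXXXBXXXXXBXXXBXXXBXXXBXXXBXXXXXBX

Derivation:
Step 0: B
Step 1: XX
Step 2: XXBXXXBX
Step 3: XXBXXXBXXXXXBXXXBXXXBXXXXXBX
Step 4: XXBXXXBXXXXXBXXXBXXXBXXXXXBXXXBXXXBXXXBXXXBXXXXXBXXXBXXXBXXXXXBXXXBXXXBXXXXXBXXXBXXXBXXXBXXXBXXXXXBX
Step 5: XXBXXXBXXXXXBXXXBXXXBXXXXXBXXXBXXXBXXXBXXXBXXXXXBXXXBXXXBXXXXXBXXXBXXXBXXXXXBXXXBXXXBXXXBXXXBXXXXXBXXXBXXXBXXXXXBXXXBXXXBXXXXXBXXXBXXXBXXXXXBXXXBXXXBXXXXXBXXXBXXXBXXXBXXXBXXXXXBXXXBXXXBXXXXXBXXXBXXXBXXXXXBXXXBXXXBXXXBXXXBXXXXXBXXXBXXXBXXXXXBXXXBXXXBXXXXXBXXXBXXXBXXXBXXXBXXXXXBXXXBXXXBXXXXXBXXXBXXXBXXXXXBXXXBXXXBXXXXXBXXXBXXXBXXXXXBXXXBXXXBXXXBXXXBXXXXXBX


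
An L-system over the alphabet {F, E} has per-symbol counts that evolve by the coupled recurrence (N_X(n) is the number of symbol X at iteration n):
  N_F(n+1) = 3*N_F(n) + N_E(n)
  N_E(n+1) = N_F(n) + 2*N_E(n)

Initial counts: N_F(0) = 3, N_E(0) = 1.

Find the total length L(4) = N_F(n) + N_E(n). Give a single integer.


Answer: 725

Derivation:
Step 0: N_F=3, N_E=1, L=4
Step 1: N_F=10, N_E=5, L=15
Step 2: N_F=35, N_E=20, L=55
Step 3: N_F=125, N_E=75, L=200
Step 4: N_F=450, N_E=275, L=725


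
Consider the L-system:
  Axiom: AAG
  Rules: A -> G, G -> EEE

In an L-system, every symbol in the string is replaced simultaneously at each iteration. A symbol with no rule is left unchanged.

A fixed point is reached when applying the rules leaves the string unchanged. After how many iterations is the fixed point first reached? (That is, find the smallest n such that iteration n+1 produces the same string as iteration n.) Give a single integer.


Step 0: AAG
Step 1: GGEEE
Step 2: EEEEEEEEE
Step 3: EEEEEEEEE  (unchanged — fixed point at step 2)

Answer: 2


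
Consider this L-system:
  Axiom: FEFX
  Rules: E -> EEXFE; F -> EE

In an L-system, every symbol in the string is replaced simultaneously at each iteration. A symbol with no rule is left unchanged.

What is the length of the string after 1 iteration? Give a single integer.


Step 0: length = 4
Step 1: length = 10

Answer: 10


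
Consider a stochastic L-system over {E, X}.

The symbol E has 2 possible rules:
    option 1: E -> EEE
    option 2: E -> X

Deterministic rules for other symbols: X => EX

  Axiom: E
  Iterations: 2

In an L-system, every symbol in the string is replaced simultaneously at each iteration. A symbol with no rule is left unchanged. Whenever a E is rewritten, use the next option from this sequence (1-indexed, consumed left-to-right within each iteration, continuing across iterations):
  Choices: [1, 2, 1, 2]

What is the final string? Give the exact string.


Answer: XEEEX

Derivation:
Step 0: E
Step 1: EEE  (used choices [1])
Step 2: XEEEX  (used choices [2, 1, 2])


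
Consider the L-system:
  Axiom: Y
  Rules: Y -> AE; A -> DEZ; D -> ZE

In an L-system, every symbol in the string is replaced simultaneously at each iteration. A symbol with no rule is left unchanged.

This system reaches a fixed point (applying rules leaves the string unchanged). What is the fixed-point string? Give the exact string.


Answer: ZEEZE

Derivation:
Step 0: Y
Step 1: AE
Step 2: DEZE
Step 3: ZEEZE
Step 4: ZEEZE  (unchanged — fixed point at step 3)


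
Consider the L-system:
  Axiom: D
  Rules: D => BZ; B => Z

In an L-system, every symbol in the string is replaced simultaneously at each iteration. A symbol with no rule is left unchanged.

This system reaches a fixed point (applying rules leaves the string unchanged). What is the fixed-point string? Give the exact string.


Answer: ZZ

Derivation:
Step 0: D
Step 1: BZ
Step 2: ZZ
Step 3: ZZ  (unchanged — fixed point at step 2)


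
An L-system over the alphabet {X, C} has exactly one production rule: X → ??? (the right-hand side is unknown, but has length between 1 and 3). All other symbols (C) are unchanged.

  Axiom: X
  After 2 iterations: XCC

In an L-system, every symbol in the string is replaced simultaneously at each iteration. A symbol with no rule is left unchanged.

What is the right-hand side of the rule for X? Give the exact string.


Answer: XC

Derivation:
Trying X → XC:
  Step 0: X
  Step 1: XC
  Step 2: XCC
Matches the given result.


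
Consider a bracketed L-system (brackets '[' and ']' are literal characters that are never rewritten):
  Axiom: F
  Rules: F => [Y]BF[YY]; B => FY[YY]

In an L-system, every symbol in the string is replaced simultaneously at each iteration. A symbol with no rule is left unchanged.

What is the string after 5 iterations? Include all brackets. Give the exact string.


Step 0: F
Step 1: [Y]BF[YY]
Step 2: [Y]FY[YY][Y]BF[YY][YY]
Step 3: [Y][Y]BF[YY]Y[YY][Y]FY[YY][Y]BF[YY][YY][YY]
Step 4: [Y][Y]FY[YY][Y]BF[YY][YY]Y[YY][Y][Y]BF[YY]Y[YY][Y]FY[YY][Y]BF[YY][YY][YY][YY]
Step 5: [Y][Y][Y]BF[YY]Y[YY][Y]FY[YY][Y]BF[YY][YY][YY]Y[YY][Y][Y]FY[YY][Y]BF[YY][YY]Y[YY][Y][Y]BF[YY]Y[YY][Y]FY[YY][Y]BF[YY][YY][YY][YY][YY]

Answer: [Y][Y][Y]BF[YY]Y[YY][Y]FY[YY][Y]BF[YY][YY][YY]Y[YY][Y][Y]FY[YY][Y]BF[YY][YY]Y[YY][Y][Y]BF[YY]Y[YY][Y]FY[YY][Y]BF[YY][YY][YY][YY][YY]


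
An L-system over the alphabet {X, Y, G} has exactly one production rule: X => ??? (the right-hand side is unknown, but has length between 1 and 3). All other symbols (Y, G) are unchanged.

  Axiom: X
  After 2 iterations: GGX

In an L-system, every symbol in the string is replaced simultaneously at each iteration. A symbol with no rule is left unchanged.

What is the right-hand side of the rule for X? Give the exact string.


Trying X => GX:
  Step 0: X
  Step 1: GX
  Step 2: GGX
Matches the given result.

Answer: GX


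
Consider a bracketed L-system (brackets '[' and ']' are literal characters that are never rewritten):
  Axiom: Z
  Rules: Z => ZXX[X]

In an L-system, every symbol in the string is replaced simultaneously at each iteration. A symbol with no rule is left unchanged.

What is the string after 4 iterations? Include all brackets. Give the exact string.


Answer: ZXX[X]XX[X]XX[X]XX[X]

Derivation:
Step 0: Z
Step 1: ZXX[X]
Step 2: ZXX[X]XX[X]
Step 3: ZXX[X]XX[X]XX[X]
Step 4: ZXX[X]XX[X]XX[X]XX[X]


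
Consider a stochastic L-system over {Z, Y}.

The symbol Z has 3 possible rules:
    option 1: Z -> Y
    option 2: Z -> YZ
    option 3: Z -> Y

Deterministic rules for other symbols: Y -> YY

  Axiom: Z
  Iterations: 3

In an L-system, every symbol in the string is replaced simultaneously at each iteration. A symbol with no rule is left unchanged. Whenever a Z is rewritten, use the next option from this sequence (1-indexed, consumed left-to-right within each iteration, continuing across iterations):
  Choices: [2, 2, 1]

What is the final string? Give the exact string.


Step 0: Z
Step 1: YZ  (used choices [2])
Step 2: YYYZ  (used choices [2])
Step 3: YYYYYYY  (used choices [1])

Answer: YYYYYYY


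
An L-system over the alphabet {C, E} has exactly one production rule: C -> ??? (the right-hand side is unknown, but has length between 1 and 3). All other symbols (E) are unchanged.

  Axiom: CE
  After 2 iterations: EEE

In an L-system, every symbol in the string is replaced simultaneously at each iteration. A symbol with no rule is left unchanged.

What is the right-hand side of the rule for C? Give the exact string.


Answer: EE

Derivation:
Trying C -> EE:
  Step 0: CE
  Step 1: EEE
  Step 2: EEE
Matches the given result.


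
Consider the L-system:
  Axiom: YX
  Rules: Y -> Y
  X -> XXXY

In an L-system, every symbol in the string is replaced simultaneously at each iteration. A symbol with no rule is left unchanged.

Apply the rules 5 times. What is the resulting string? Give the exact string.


Answer: YXXXYXXXYXXXYYXXXYXXXYXXXYYXXXYXXXYXXXYYYXXXYXXXYXXXYYXXXYXXXYXXXYYXXXYXXXYXXXYYYXXXYXXXYXXXYYXXXYXXXYXXXYYXXXYXXXYXXXYYYYXXXYXXXYXXXYYXXXYXXXYXXXYYXXXYXXXYXXXYYYXXXYXXXYXXXYYXXXYXXXYXXXYYXXXYXXXYXXXYYYXXXYXXXYXXXYYXXXYXXXYXXXYYXXXYXXXYXXXYYYYXXXYXXXYXXXYYXXXYXXXYXXXYYXXXYXXXYXXXYYYXXXYXXXYXXXYYXXXYXXXYXXXYYXXXYXXXYXXXYYYXXXYXXXYXXXYYXXXYXXXYXXXYYXXXYXXXYXXXYYYYY

Derivation:
Step 0: YX
Step 1: YXXXY
Step 2: YXXXYXXXYXXXYY
Step 3: YXXXYXXXYXXXYYXXXYXXXYXXXYYXXXYXXXYXXXYYY
Step 4: YXXXYXXXYXXXYYXXXYXXXYXXXYYXXXYXXXYXXXYYYXXXYXXXYXXXYYXXXYXXXYXXXYYXXXYXXXYXXXYYYXXXYXXXYXXXYYXXXYXXXYXXXYYXXXYXXXYXXXYYYY
Step 5: YXXXYXXXYXXXYYXXXYXXXYXXXYYXXXYXXXYXXXYYYXXXYXXXYXXXYYXXXYXXXYXXXYYXXXYXXXYXXXYYYXXXYXXXYXXXYYXXXYXXXYXXXYYXXXYXXXYXXXYYYYXXXYXXXYXXXYYXXXYXXXYXXXYYXXXYXXXYXXXYYYXXXYXXXYXXXYYXXXYXXXYXXXYYXXXYXXXYXXXYYYXXXYXXXYXXXYYXXXYXXXYXXXYYXXXYXXXYXXXYYYYXXXYXXXYXXXYYXXXYXXXYXXXYYXXXYXXXYXXXYYYXXXYXXXYXXXYYXXXYXXXYXXXYYXXXYXXXYXXXYYYXXXYXXXYXXXYYXXXYXXXYXXXYYXXXYXXXYXXXYYYYY


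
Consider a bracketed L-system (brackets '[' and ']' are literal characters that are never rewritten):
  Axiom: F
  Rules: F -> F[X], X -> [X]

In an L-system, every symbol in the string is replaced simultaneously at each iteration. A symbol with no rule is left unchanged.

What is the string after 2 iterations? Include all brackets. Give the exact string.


Step 0: F
Step 1: F[X]
Step 2: F[X][[X]]

Answer: F[X][[X]]


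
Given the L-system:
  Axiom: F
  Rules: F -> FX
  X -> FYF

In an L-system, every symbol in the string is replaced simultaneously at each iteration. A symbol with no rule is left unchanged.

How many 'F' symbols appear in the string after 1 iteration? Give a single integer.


Step 0: F  (1 'F')
Step 1: FX  (1 'F')

Answer: 1


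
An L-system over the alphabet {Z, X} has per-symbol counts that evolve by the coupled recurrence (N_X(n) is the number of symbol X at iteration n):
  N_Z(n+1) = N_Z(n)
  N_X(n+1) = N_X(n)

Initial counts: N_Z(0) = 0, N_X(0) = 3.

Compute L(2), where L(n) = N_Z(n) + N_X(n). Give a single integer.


Answer: 3

Derivation:
Step 0: N_Z=0, N_X=3, L=3
Step 1: N_Z=0, N_X=3, L=3
Step 2: N_Z=0, N_X=3, L=3


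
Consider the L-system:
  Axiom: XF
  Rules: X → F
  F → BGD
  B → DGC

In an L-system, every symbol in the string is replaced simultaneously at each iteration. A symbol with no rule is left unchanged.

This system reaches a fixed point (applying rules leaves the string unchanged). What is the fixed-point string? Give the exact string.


Answer: DGCGDDGCGD

Derivation:
Step 0: XF
Step 1: FBGD
Step 2: BGDDGCGD
Step 3: DGCGDDGCGD
Step 4: DGCGDDGCGD  (unchanged — fixed point at step 3)


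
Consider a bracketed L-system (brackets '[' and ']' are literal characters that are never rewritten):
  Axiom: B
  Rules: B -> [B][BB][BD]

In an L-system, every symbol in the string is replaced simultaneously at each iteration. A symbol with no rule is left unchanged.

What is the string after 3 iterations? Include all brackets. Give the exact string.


Answer: [[[B][BB][BD]][[B][BB][BD][B][BB][BD]][[B][BB][BD]D]][[[B][BB][BD]][[B][BB][BD][B][BB][BD]][[B][BB][BD]D][[B][BB][BD]][[B][BB][BD][B][BB][BD]][[B][BB][BD]D]][[[B][BB][BD]][[B][BB][BD][B][BB][BD]][[B][BB][BD]D]D]

Derivation:
Step 0: B
Step 1: [B][BB][BD]
Step 2: [[B][BB][BD]][[B][BB][BD][B][BB][BD]][[B][BB][BD]D]
Step 3: [[[B][BB][BD]][[B][BB][BD][B][BB][BD]][[B][BB][BD]D]][[[B][BB][BD]][[B][BB][BD][B][BB][BD]][[B][BB][BD]D][[B][BB][BD]][[B][BB][BD][B][BB][BD]][[B][BB][BD]D]][[[B][BB][BD]][[B][BB][BD][B][BB][BD]][[B][BB][BD]D]D]


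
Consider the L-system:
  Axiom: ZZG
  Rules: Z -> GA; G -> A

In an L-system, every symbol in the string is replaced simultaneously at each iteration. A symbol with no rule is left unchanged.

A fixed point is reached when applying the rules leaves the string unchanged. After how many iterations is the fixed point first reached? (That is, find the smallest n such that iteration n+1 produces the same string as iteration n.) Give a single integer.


Step 0: ZZG
Step 1: GAGAA
Step 2: AAAAA
Step 3: AAAAA  (unchanged — fixed point at step 2)

Answer: 2


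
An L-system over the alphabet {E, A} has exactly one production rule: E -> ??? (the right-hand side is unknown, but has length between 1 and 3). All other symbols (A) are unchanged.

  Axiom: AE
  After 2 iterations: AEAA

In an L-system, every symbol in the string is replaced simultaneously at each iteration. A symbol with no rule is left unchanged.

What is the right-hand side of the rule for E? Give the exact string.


Answer: EA

Derivation:
Trying E -> EA:
  Step 0: AE
  Step 1: AEA
  Step 2: AEAA
Matches the given result.


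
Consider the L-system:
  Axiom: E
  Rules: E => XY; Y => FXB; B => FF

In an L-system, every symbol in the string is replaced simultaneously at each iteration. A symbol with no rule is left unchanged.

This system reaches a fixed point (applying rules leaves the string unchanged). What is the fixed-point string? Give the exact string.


Step 0: E
Step 1: XY
Step 2: XFXB
Step 3: XFXFF
Step 4: XFXFF  (unchanged — fixed point at step 3)

Answer: XFXFF


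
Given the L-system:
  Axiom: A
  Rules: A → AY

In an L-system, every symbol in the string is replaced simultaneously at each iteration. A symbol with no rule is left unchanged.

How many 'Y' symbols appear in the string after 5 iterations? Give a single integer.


Step 0: A  (0 'Y')
Step 1: AY  (1 'Y')
Step 2: AYY  (2 'Y')
Step 3: AYYY  (3 'Y')
Step 4: AYYYY  (4 'Y')
Step 5: AYYYYY  (5 'Y')

Answer: 5


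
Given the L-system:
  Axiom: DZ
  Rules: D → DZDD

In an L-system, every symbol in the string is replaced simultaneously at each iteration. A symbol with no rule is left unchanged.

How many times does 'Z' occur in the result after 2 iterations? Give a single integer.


Step 0: DZ  (1 'Z')
Step 1: DZDDZ  (2 'Z')
Step 2: DZDDZDZDDDZDDZ  (5 'Z')

Answer: 5


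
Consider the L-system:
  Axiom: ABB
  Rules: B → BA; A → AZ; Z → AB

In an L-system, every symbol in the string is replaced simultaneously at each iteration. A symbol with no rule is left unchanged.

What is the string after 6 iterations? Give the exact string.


Step 0: ABB
Step 1: AZBABA
Step 2: AZABBAAZBAAZ
Step 3: AZABAZBABAAZAZABBAAZAZAB
Step 4: AZABAZBAAZABBAAZBAAZAZABAZABAZBABAAZAZABAZABAZBA
Step 5: AZABAZBAAZABBAAZAZABAZBABAAZAZABBAAZAZABAZABAZBAAZABAZBAAZABBAAZBAAZAZABAZABAZBAAZABAZBAAZABBAAZ
Step 6: AZABAZBAAZABBAAZAZABAZBABAAZAZABAZABAZBAAZABBAAZBAAZAZABAZABAZBABAAZAZABAZABAZBAAZABAZBAAZABBAAZAZABAZBAAZABBAAZAZABAZBABAAZAZABBAAZAZABAZABAZBAAZABAZBAAZABBAAZAZABAZBAAZABBAAZAZABAZBABAAZAZAB

Answer: AZABAZBAAZABBAAZAZABAZBABAAZAZABAZABAZBAAZABBAAZBAAZAZABAZABAZBABAAZAZABAZABAZBAAZABAZBAAZABBAAZAZABAZBAAZABBAAZAZABAZBABAAZAZABBAAZAZABAZABAZBAAZABAZBAAZABBAAZAZABAZBAAZABBAAZAZABAZBABAAZAZAB


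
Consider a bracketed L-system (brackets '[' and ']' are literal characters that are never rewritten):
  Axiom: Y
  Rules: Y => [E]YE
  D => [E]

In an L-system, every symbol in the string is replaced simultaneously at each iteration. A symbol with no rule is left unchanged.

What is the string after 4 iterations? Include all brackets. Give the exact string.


Step 0: Y
Step 1: [E]YE
Step 2: [E][E]YEE
Step 3: [E][E][E]YEEE
Step 4: [E][E][E][E]YEEEE

Answer: [E][E][E][E]YEEEE


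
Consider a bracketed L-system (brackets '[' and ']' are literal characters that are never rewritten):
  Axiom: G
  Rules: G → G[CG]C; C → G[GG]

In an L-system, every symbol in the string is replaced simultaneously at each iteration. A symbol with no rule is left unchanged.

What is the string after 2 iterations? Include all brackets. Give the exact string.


Answer: G[CG]C[G[GG]G[CG]C]G[GG]

Derivation:
Step 0: G
Step 1: G[CG]C
Step 2: G[CG]C[G[GG]G[CG]C]G[GG]


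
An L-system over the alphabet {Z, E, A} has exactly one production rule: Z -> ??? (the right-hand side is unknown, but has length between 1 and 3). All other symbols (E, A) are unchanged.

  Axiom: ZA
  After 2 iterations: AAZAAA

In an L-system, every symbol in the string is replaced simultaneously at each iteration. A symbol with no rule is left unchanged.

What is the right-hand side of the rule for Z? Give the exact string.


Trying Z -> AZA:
  Step 0: ZA
  Step 1: AZAA
  Step 2: AAZAAA
Matches the given result.

Answer: AZA


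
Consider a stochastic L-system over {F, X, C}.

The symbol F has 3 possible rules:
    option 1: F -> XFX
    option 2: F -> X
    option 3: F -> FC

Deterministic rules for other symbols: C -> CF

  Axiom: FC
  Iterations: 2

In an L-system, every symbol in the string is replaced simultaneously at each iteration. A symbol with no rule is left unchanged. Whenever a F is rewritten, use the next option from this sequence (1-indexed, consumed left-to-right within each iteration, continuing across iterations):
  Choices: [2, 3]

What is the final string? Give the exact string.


Step 0: FC
Step 1: XCF  (used choices [2])
Step 2: XCFFC  (used choices [3])

Answer: XCFFC


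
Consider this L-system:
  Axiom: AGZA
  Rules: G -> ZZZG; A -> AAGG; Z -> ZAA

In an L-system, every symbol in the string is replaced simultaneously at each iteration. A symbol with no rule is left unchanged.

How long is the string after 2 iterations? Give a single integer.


Step 0: length = 4
Step 1: length = 15
Step 2: length = 56

Answer: 56


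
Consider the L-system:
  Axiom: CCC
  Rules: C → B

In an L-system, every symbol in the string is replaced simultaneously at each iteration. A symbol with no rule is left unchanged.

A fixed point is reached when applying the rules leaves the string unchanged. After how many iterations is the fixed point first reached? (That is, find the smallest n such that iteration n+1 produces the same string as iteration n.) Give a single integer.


Step 0: CCC
Step 1: BBB
Step 2: BBB  (unchanged — fixed point at step 1)

Answer: 1


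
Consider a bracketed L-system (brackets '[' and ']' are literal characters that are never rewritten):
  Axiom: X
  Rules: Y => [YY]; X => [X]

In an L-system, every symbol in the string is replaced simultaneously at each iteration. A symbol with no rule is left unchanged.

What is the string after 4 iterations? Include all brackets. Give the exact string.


Answer: [[[[X]]]]

Derivation:
Step 0: X
Step 1: [X]
Step 2: [[X]]
Step 3: [[[X]]]
Step 4: [[[[X]]]]


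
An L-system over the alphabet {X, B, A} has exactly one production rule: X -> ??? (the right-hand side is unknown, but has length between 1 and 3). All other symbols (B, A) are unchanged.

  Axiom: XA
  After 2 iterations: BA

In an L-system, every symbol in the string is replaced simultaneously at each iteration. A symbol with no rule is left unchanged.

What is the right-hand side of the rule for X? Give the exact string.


Answer: B

Derivation:
Trying X -> B:
  Step 0: XA
  Step 1: BA
  Step 2: BA
Matches the given result.


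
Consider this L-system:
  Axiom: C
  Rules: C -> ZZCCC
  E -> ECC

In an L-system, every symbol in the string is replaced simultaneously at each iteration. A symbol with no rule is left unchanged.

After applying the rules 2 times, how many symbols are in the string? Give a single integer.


Step 0: length = 1
Step 1: length = 5
Step 2: length = 17

Answer: 17


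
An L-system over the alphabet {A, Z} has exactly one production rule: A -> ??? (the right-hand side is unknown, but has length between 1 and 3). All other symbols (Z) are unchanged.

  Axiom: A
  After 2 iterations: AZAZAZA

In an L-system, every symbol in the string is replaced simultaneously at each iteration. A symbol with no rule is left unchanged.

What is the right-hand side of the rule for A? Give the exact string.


Answer: AZA

Derivation:
Trying A -> AZA:
  Step 0: A
  Step 1: AZA
  Step 2: AZAZAZA
Matches the given result.


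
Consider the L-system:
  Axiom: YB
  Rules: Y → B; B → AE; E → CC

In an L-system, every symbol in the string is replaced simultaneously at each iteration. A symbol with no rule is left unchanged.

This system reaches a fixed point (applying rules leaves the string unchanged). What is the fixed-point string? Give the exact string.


Step 0: YB
Step 1: BAE
Step 2: AEACC
Step 3: ACCACC
Step 4: ACCACC  (unchanged — fixed point at step 3)

Answer: ACCACC


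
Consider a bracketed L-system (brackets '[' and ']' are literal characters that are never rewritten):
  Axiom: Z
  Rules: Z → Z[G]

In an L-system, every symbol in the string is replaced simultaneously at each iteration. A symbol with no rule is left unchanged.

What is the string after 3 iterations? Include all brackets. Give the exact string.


Step 0: Z
Step 1: Z[G]
Step 2: Z[G][G]
Step 3: Z[G][G][G]

Answer: Z[G][G][G]


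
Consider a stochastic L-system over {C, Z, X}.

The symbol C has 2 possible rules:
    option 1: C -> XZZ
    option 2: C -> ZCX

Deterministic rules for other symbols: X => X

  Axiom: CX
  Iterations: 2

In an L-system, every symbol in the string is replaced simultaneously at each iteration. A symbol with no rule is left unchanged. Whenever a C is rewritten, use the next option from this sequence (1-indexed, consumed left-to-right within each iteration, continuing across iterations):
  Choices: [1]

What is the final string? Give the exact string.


Step 0: CX
Step 1: XZZX  (used choices [1])
Step 2: XZZX  (used choices [])

Answer: XZZX


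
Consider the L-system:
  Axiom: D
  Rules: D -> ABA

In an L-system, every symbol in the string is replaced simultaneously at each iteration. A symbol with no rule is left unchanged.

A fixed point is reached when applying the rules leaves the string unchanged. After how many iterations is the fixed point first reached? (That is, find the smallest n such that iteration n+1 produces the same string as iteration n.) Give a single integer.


Answer: 1

Derivation:
Step 0: D
Step 1: ABA
Step 2: ABA  (unchanged — fixed point at step 1)


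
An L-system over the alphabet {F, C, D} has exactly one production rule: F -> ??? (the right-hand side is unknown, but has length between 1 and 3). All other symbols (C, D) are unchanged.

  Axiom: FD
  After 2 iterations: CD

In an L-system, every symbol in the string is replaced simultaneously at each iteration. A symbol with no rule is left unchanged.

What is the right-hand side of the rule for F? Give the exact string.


Answer: C

Derivation:
Trying F -> C:
  Step 0: FD
  Step 1: CD
  Step 2: CD
Matches the given result.


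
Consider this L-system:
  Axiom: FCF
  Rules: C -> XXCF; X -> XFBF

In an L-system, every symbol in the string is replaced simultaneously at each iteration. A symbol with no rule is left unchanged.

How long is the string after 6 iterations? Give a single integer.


Answer: 111

Derivation:
Step 0: length = 3
Step 1: length = 6
Step 2: length = 15
Step 3: length = 30
Step 4: length = 51
Step 5: length = 78
Step 6: length = 111


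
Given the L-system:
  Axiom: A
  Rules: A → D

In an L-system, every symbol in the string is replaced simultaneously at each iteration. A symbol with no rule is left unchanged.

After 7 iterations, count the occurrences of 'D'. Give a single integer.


Step 0: A  (0 'D')
Step 1: D  (1 'D')
Step 2: D  (1 'D')
Step 3: D  (1 'D')
Step 4: D  (1 'D')
Step 5: D  (1 'D')
Step 6: D  (1 'D')
Step 7: D  (1 'D')

Answer: 1


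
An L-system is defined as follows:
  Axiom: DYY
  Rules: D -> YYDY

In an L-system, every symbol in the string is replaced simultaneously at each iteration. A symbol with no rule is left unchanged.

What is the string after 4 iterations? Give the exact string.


Answer: YYYYYYYYDYYYYYY

Derivation:
Step 0: DYY
Step 1: YYDYYY
Step 2: YYYYDYYYY
Step 3: YYYYYYDYYYYY
Step 4: YYYYYYYYDYYYYYY


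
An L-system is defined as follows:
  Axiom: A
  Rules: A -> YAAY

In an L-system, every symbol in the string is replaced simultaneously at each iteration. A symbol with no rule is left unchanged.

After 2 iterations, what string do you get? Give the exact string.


Step 0: A
Step 1: YAAY
Step 2: YYAAYYAAYY

Answer: YYAAYYAAYY


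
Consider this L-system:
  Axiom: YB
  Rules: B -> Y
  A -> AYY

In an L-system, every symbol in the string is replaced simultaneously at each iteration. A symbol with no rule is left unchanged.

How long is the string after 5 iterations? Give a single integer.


Step 0: length = 2
Step 1: length = 2
Step 2: length = 2
Step 3: length = 2
Step 4: length = 2
Step 5: length = 2

Answer: 2


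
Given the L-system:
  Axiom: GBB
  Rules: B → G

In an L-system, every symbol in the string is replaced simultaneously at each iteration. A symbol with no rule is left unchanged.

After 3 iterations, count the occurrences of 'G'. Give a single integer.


Answer: 3

Derivation:
Step 0: GBB  (1 'G')
Step 1: GGG  (3 'G')
Step 2: GGG  (3 'G')
Step 3: GGG  (3 'G')


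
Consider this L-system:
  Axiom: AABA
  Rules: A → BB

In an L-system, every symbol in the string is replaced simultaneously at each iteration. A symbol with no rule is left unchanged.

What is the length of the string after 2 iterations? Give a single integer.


Step 0: length = 4
Step 1: length = 7
Step 2: length = 7

Answer: 7


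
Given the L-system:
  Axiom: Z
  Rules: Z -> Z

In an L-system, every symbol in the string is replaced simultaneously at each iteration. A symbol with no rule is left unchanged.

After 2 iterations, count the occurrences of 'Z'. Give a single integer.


Answer: 1

Derivation:
Step 0: Z  (1 'Z')
Step 1: Z  (1 'Z')
Step 2: Z  (1 'Z')


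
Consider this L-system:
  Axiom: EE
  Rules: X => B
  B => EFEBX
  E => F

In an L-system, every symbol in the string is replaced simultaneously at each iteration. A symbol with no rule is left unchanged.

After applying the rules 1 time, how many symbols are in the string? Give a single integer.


Step 0: length = 2
Step 1: length = 2

Answer: 2


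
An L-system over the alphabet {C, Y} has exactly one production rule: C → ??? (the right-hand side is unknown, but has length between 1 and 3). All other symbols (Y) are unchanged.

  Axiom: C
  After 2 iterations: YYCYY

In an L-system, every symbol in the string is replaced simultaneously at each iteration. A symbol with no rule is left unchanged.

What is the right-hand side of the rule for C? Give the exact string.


Answer: YCY

Derivation:
Trying C → YCY:
  Step 0: C
  Step 1: YCY
  Step 2: YYCYY
Matches the given result.


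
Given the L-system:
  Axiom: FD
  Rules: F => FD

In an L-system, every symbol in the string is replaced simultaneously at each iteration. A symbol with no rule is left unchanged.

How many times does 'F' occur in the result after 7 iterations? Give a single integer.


Step 0: FD  (1 'F')
Step 1: FDD  (1 'F')
Step 2: FDDD  (1 'F')
Step 3: FDDDD  (1 'F')
Step 4: FDDDDD  (1 'F')
Step 5: FDDDDDD  (1 'F')
Step 6: FDDDDDDD  (1 'F')
Step 7: FDDDDDDDD  (1 'F')

Answer: 1


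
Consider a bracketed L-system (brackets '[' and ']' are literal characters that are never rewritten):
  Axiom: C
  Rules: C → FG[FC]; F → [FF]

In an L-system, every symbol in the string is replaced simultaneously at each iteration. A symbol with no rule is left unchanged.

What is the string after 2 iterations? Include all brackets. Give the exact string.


Step 0: C
Step 1: FG[FC]
Step 2: [FF]G[[FF]FG[FC]]

Answer: [FF]G[[FF]FG[FC]]


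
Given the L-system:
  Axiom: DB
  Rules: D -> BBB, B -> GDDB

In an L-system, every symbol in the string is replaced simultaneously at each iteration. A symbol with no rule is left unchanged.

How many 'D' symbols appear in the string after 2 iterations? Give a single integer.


Answer: 8

Derivation:
Step 0: DB  (1 'D')
Step 1: BBBGDDB  (2 'D')
Step 2: GDDBGDDBGDDBGBBBBBBGDDB  (8 'D')


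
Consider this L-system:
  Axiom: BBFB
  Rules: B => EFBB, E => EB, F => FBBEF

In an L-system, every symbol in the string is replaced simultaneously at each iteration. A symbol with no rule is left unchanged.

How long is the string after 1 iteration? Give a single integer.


Answer: 17

Derivation:
Step 0: length = 4
Step 1: length = 17


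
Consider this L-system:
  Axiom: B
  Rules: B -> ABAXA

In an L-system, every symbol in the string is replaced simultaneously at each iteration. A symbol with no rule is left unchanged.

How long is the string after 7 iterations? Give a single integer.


Step 0: length = 1
Step 1: length = 5
Step 2: length = 9
Step 3: length = 13
Step 4: length = 17
Step 5: length = 21
Step 6: length = 25
Step 7: length = 29

Answer: 29


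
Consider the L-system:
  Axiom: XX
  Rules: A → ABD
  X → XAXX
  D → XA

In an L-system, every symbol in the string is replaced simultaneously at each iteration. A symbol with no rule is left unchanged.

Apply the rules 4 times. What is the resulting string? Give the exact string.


Step 0: XX
Step 1: XAXXXAXX
Step 2: XAXXABDXAXXXAXXXAXXABDXAXXXAXX
Step 3: XAXXABDXAXXXAXXABDBXAXAXXABDXAXXXAXXXAXXABDXAXXXAXXXAXXABDXAXXXAXXABDBXAXAXXABDXAXXXAXXXAXXABDXAXXXAXX
Step 4: XAXXABDXAXXXAXXABDBXAXAXXABDXAXXXAXXXAXXABDXAXXXAXXABDBXABXAXXABDXAXXABDXAXXXAXXABDBXAXAXXABDXAXXXAXXXAXXABDXAXXXAXXXAXXABDXAXXXAXXABDBXAXAXXABDXAXXXAXXXAXXABDXAXXXAXXXAXXABDXAXXXAXXABDBXAXAXXABDXAXXXAXXXAXXABDXAXXXAXXABDBXABXAXXABDXAXXABDXAXXXAXXABDBXAXAXXABDXAXXXAXXXAXXABDXAXXXAXXXAXXABDXAXXXAXXABDBXAXAXXABDXAXXXAXXXAXXABDXAXXXAXX

Answer: XAXXABDXAXXXAXXABDBXAXAXXABDXAXXXAXXXAXXABDXAXXXAXXABDBXABXAXXABDXAXXABDXAXXXAXXABDBXAXAXXABDXAXXXAXXXAXXABDXAXXXAXXXAXXABDXAXXXAXXABDBXAXAXXABDXAXXXAXXXAXXABDXAXXXAXXXAXXABDXAXXXAXXABDBXAXAXXABDXAXXXAXXXAXXABDXAXXXAXXABDBXABXAXXABDXAXXABDXAXXXAXXABDBXAXAXXABDXAXXXAXXXAXXABDXAXXXAXXXAXXABDXAXXXAXXABDBXAXAXXABDXAXXXAXXXAXXABDXAXXXAXX


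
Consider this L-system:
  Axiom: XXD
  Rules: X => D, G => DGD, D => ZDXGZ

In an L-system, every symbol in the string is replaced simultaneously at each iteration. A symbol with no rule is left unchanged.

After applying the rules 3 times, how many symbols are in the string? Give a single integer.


Step 0: length = 3
Step 1: length = 7
Step 2: length = 21
Step 3: length = 53

Answer: 53


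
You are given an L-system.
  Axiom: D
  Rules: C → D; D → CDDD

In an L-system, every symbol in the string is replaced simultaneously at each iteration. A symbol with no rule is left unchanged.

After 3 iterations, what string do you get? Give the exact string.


Step 0: D
Step 1: CDDD
Step 2: DCDDDCDDDCDDD
Step 3: CDDDDCDDDCDDDCDDDDCDDDCDDDCDDDDCDDDCDDDCDDD

Answer: CDDDDCDDDCDDDCDDDDCDDDCDDDCDDDDCDDDCDDDCDDD


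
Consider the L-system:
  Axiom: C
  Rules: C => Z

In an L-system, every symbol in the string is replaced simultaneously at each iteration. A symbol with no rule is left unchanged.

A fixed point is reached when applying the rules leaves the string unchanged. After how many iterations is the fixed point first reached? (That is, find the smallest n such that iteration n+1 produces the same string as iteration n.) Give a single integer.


Answer: 1

Derivation:
Step 0: C
Step 1: Z
Step 2: Z  (unchanged — fixed point at step 1)


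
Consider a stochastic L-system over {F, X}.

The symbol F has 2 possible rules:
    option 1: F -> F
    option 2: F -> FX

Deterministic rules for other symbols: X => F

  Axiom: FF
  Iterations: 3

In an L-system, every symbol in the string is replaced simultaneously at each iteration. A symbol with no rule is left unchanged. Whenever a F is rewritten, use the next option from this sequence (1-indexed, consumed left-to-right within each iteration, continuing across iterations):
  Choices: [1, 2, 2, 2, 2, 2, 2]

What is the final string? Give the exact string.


Step 0: FF
Step 1: FFX  (used choices [1, 2])
Step 2: FXFXF  (used choices [2, 2])
Step 3: FXFFXFFX  (used choices [2, 2, 2])

Answer: FXFFXFFX


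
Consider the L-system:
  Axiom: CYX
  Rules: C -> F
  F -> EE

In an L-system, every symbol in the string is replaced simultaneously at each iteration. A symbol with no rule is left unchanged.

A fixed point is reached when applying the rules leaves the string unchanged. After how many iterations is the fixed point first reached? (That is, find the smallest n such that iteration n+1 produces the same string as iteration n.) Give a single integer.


Answer: 2

Derivation:
Step 0: CYX
Step 1: FYX
Step 2: EEYX
Step 3: EEYX  (unchanged — fixed point at step 2)


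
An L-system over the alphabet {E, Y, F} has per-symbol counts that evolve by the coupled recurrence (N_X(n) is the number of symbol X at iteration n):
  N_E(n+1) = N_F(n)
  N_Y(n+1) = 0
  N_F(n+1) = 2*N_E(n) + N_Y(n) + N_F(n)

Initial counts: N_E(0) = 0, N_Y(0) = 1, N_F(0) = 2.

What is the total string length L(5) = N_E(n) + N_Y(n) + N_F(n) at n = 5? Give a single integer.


Answer: 80

Derivation:
Step 0: N_E=0, N_Y=1, N_F=2, L=3
Step 1: N_E=2, N_Y=0, N_F=3, L=5
Step 2: N_E=3, N_Y=0, N_F=7, L=10
Step 3: N_E=7, N_Y=0, N_F=13, L=20
Step 4: N_E=13, N_Y=0, N_F=27, L=40
Step 5: N_E=27, N_Y=0, N_F=53, L=80


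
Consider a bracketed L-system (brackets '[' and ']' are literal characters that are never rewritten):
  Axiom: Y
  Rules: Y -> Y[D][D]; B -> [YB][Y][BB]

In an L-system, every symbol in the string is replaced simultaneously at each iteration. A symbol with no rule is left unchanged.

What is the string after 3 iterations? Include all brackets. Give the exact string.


Step 0: Y
Step 1: Y[D][D]
Step 2: Y[D][D][D][D]
Step 3: Y[D][D][D][D][D][D]

Answer: Y[D][D][D][D][D][D]


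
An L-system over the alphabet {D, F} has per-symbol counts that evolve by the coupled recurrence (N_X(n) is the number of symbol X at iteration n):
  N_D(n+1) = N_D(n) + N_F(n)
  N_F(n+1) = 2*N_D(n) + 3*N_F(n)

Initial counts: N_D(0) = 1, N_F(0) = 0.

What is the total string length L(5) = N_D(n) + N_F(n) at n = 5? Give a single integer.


Step 0: N_D=1, N_F=0, L=1
Step 1: N_D=1, N_F=2, L=3
Step 2: N_D=3, N_F=8, L=11
Step 3: N_D=11, N_F=30, L=41
Step 4: N_D=41, N_F=112, L=153
Step 5: N_D=153, N_F=418, L=571

Answer: 571


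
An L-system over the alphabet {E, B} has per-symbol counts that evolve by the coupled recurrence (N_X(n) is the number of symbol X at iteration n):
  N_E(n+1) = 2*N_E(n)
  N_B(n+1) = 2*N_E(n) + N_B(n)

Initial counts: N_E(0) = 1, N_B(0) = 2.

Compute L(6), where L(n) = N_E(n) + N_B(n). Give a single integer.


Answer: 192

Derivation:
Step 0: N_E=1, N_B=2, L=3
Step 1: N_E=2, N_B=4, L=6
Step 2: N_E=4, N_B=8, L=12
Step 3: N_E=8, N_B=16, L=24
Step 4: N_E=16, N_B=32, L=48
Step 5: N_E=32, N_B=64, L=96
Step 6: N_E=64, N_B=128, L=192


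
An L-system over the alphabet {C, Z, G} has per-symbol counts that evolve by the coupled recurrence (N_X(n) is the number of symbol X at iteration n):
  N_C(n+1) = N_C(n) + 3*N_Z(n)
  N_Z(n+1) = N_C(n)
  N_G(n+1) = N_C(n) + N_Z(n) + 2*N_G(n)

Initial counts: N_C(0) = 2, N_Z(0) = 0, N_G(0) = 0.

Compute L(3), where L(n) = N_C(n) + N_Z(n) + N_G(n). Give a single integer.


Answer: 48

Derivation:
Step 0: N_C=2, N_Z=0, N_G=0, L=2
Step 1: N_C=2, N_Z=2, N_G=2, L=6
Step 2: N_C=8, N_Z=2, N_G=8, L=18
Step 3: N_C=14, N_Z=8, N_G=26, L=48


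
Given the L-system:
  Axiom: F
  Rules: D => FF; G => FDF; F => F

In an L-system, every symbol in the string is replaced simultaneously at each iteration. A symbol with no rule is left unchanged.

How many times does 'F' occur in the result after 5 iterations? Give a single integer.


Answer: 1

Derivation:
Step 0: F  (1 'F')
Step 1: F  (1 'F')
Step 2: F  (1 'F')
Step 3: F  (1 'F')
Step 4: F  (1 'F')
Step 5: F  (1 'F')


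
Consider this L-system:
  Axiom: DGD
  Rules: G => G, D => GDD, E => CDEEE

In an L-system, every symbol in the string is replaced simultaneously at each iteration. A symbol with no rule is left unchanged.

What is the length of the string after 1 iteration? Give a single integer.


Step 0: length = 3
Step 1: length = 7

Answer: 7


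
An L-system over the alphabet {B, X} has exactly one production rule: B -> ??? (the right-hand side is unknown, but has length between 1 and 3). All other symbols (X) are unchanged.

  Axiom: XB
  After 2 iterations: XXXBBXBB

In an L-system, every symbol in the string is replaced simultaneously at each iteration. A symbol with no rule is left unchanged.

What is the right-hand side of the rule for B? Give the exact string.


Trying B -> XBB:
  Step 0: XB
  Step 1: XXBB
  Step 2: XXXBBXBB
Matches the given result.

Answer: XBB


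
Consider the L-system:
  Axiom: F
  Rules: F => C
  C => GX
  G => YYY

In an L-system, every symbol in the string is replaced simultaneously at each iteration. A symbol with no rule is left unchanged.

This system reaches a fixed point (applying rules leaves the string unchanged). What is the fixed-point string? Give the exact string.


Step 0: F
Step 1: C
Step 2: GX
Step 3: YYYX
Step 4: YYYX  (unchanged — fixed point at step 3)

Answer: YYYX


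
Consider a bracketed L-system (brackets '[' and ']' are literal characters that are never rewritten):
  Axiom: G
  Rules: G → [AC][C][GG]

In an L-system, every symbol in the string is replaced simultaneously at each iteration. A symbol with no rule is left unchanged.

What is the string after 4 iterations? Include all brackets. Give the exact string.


Step 0: G
Step 1: [AC][C][GG]
Step 2: [AC][C][[AC][C][GG][AC][C][GG]]
Step 3: [AC][C][[AC][C][[AC][C][GG][AC][C][GG]][AC][C][[AC][C][GG][AC][C][GG]]]
Step 4: [AC][C][[AC][C][[AC][C][[AC][C][GG][AC][C][GG]][AC][C][[AC][C][GG][AC][C][GG]]][AC][C][[AC][C][[AC][C][GG][AC][C][GG]][AC][C][[AC][C][GG][AC][C][GG]]]]

Answer: [AC][C][[AC][C][[AC][C][[AC][C][GG][AC][C][GG]][AC][C][[AC][C][GG][AC][C][GG]]][AC][C][[AC][C][[AC][C][GG][AC][C][GG]][AC][C][[AC][C][GG][AC][C][GG]]]]


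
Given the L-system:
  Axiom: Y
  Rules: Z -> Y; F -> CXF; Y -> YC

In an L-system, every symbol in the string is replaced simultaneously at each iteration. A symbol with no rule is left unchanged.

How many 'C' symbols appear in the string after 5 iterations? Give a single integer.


Answer: 5

Derivation:
Step 0: Y  (0 'C')
Step 1: YC  (1 'C')
Step 2: YCC  (2 'C')
Step 3: YCCC  (3 'C')
Step 4: YCCCC  (4 'C')
Step 5: YCCCCC  (5 'C')


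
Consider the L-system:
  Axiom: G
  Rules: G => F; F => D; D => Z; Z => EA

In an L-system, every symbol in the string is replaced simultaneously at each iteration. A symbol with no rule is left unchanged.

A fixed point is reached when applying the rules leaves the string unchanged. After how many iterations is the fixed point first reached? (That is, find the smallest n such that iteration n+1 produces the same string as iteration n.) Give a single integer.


Step 0: G
Step 1: F
Step 2: D
Step 3: Z
Step 4: EA
Step 5: EA  (unchanged — fixed point at step 4)

Answer: 4


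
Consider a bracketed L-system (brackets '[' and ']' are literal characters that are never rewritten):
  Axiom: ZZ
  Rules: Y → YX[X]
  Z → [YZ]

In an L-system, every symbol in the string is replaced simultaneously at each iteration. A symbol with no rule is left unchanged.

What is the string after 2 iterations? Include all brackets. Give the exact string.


Answer: [YX[X][YZ]][YX[X][YZ]]

Derivation:
Step 0: ZZ
Step 1: [YZ][YZ]
Step 2: [YX[X][YZ]][YX[X][YZ]]
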